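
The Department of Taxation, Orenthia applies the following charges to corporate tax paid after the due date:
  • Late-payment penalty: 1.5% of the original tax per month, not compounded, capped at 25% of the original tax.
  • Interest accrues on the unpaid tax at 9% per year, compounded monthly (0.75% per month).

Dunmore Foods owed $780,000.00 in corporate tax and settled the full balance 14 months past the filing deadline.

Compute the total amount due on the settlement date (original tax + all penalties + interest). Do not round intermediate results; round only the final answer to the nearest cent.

$1,029,814.91

Penalty: 14 × 1.5% × $780,000.00 = $163,800.00 (below the 25% cap of $195,000.00)
Interest: $780,000.00 × ((1 + 0.0075)^14 − 1) = $780,000.00 × 0.1102755… = $86,014.9117…
Total = $780,000.00 + $163,800.0000 + $86,014.9117… = $1,029,814.91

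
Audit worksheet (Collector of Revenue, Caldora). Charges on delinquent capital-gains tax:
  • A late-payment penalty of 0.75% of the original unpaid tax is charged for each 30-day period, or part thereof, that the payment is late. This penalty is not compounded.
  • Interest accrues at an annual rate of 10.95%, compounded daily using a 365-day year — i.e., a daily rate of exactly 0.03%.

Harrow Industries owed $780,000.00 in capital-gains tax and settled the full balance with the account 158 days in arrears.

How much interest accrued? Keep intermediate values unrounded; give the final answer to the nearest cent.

$37,856.43

Interest: $780,000.00 × ((1 + 0.0003)^158 − 1) = $780,000.00 × 0.04853389… = $37,856.4327…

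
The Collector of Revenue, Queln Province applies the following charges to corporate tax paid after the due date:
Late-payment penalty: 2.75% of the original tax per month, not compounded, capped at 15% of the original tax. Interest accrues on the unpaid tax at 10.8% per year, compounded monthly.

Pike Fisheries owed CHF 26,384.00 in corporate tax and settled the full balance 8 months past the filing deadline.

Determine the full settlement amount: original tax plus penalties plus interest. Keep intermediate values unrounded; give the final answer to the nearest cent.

Penalty (uncapped): 8 × 2.75% × CHF 26,384.00 = CHF 5,804.48; cap = 15% × CHF 26,384.00 = CHF 3,957.60 → penalty = CHF 3,957.60
Interest (10.8%/yr ÷ 12 = 0.9%/month): CHF 26,384.00 × ((1 + 0.009)^8 − 1) = CHF 1,960.5762…
Total = CHF 26,384.00 + CHF 3,957.6000 + CHF 1,960.5762… = CHF 32,302.18

CHF 32,302.18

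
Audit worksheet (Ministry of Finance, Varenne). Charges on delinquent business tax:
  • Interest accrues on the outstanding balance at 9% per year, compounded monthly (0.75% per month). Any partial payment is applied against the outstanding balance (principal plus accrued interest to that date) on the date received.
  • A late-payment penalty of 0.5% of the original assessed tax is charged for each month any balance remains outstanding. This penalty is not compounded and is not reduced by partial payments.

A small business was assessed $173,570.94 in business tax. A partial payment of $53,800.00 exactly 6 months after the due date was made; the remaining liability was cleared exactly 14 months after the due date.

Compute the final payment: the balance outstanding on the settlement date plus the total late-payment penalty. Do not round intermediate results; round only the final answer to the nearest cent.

$147,747.51

Balance at month 6: $173,570.9400 × (1 + 0.0075)^6 = $181,529.5555…
After $53,800.00 payment: $181,529.5555… − $53,800.00 = $127,729.5555…
Balance at month 14: $127,729.5555… × (1 + 0.0075)^8 = $135,597.5490…
Penalty: 14 × 0.5% × $173,570.94 = $12,149.97…
Final settlement = outstanding balance + penalty = $135,597.5490… + $12,149.97… = $147,747.51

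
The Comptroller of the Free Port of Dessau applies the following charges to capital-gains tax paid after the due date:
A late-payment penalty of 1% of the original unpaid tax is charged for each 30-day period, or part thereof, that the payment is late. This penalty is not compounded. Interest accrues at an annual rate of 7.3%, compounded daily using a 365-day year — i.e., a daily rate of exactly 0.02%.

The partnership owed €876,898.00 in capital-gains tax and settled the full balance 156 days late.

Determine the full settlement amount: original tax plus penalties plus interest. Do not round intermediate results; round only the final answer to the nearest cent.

Penalty periods: ⌈156/30⌉ = 6; penalty = 6 × 1% × €876,898.00 = €52,613.88
Interest: €876,898.00 × ((1 + 0.0002)^156 − 1) = €876,898.00 × 0.03168860… = €27,787.6727…
Total = €876,898.00 + €52,613.8800 + €27,787.6727… = €957,299.55

€957,299.55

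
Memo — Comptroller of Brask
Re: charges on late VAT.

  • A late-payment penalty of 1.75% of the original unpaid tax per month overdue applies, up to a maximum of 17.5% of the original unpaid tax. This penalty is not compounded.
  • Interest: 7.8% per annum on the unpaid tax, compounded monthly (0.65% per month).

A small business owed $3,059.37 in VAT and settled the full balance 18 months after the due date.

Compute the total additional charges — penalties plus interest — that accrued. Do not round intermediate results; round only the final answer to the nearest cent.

Penalty (uncapped): 18 × 1.75% × $3,059.37 = $963.70…; cap = 17.5% × $3,059.37 = $535.39… → penalty = $535.39…
Interest: $3,059.37 × ((1 + 0.0065)^18 − 1) = $3,059.37 × 0.1236939… = $378.4254…
Penalties + interest = $535.3898… + $378.4254… = $913.82

$913.82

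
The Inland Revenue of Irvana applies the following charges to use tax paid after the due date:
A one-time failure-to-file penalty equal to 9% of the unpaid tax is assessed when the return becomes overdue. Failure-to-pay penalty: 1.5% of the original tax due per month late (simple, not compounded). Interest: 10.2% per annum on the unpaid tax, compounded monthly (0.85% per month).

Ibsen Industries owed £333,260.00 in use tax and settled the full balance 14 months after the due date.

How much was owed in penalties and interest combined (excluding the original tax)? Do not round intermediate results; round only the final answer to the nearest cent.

Failure-to-file penalty: 9% × £333,260.00 = £29,993.40
Failure-to-pay penalty: 14 × 1.5% × £333,260.00 = £69,984.60
Interest: £333,260.00 × ((1 + 0.0085)^14 − 1) = £333,260.00 × 0.1258036… = £41,925.3100…
Penalties + interest = £99,978.0000 + £41,925.3100… = £141,903.31

£141,903.31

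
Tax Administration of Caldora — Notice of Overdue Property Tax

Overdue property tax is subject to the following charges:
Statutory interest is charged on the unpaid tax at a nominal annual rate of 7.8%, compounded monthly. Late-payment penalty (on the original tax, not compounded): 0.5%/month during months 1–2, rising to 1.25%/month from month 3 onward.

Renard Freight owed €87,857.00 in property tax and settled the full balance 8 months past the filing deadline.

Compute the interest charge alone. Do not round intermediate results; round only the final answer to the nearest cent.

€4,673.86

Interest (7.8%/yr ÷ 12 = 0.65%/month): €87,857.00 × ((1 + 0.0065)^8 − 1) = €4,673.8610…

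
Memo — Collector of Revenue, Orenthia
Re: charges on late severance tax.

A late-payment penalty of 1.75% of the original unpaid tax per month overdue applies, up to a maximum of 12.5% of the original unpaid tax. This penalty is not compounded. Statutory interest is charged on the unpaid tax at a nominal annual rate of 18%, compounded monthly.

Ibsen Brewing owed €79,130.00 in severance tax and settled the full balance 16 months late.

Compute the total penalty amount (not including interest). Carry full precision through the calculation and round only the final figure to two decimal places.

€9,891.25

Penalty (uncapped): 16 × 1.75% × €79,130.00 = €22,156.40; cap = 12.5% × €79,130.00 = €9,891.25 → penalty = €9,891.25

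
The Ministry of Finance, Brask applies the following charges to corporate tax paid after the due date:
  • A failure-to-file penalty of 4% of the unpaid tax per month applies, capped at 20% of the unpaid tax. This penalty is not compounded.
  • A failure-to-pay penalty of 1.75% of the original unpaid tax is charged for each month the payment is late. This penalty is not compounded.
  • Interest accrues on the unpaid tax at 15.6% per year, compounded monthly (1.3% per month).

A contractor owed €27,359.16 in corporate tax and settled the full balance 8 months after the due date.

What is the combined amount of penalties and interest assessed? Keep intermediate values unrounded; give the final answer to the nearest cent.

Failure-to-file: 8 × 4% × €27,359.16 = €8,754.93…, capped at 20% × €27,359.16 = €5,471.83…
Failure-to-pay penalty = 1.75% × €27,359.16 × 8 mo = €3,830.28…
Interest: €27,359.16 × ((1 + 0.013)^8 − 1) = €27,359.16 × 0.1088571… = €2,978.2375…
Penalties + interest = €9,302.1144 + €2,978.2375… = €12,280.35

€12,280.35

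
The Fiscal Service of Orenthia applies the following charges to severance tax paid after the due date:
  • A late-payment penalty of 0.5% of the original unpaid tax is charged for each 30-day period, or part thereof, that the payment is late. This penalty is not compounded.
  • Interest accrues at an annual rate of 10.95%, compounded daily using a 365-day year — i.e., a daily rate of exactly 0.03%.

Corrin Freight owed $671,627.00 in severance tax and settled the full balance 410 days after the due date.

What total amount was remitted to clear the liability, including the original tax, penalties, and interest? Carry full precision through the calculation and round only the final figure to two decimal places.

Penalty periods: ⌈410/30⌉ = 14; penalty = 14 × 0.5% × $671,627.00 = $47,013.89
Interest: $671,627.00 × ((1 + 0.0003)^410 − 1) = $671,627.00 × 0.13086356… = $87,891.5005…
Total = $671,627.00 + $47,013.8900 + $87,891.5005… = $806,532.39

$806,532.39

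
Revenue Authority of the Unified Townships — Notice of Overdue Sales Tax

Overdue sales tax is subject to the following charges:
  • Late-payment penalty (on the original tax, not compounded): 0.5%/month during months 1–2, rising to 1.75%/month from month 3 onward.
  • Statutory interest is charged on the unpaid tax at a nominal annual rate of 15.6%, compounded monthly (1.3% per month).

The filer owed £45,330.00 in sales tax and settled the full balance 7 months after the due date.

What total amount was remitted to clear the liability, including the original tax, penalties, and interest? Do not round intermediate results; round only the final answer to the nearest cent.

Penalty, months 1–2: 2 × 0.5% × £45,330.00 = £453.30
Penalty, months 3–7: 5 × 1.75% × £45,330.00 = £3,966.38…
Interest: £45,330.00 × ((1 + 0.013)^7 − 1) = £45,330.00 × 0.0946269… = £4,289.4375…
Total = £45,330.00 + £4,419.6750 + £4,289.4375… = £54,039.11

£54,039.11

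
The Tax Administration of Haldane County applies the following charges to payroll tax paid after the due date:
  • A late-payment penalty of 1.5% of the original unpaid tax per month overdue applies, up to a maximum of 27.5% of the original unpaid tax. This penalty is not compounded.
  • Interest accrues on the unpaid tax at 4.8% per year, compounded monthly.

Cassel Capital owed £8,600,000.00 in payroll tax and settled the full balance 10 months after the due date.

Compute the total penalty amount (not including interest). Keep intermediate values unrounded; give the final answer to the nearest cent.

Penalty: 10 × 1.5% × £8,600,000.00 = £1,290,000.00 (below the 27.5% cap of £2,365,000.00)

£1,290,000.00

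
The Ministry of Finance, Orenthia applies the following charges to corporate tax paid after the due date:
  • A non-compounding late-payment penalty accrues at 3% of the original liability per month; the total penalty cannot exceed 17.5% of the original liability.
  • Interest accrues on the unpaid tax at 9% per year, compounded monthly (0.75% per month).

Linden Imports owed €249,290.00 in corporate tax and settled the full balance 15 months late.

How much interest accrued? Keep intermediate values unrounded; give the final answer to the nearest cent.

Interest: €249,290.00 × ((1 + 0.0075)^15 − 1) = €249,290.00 × 0.1186026… = €29,566.4407…

€29,566.44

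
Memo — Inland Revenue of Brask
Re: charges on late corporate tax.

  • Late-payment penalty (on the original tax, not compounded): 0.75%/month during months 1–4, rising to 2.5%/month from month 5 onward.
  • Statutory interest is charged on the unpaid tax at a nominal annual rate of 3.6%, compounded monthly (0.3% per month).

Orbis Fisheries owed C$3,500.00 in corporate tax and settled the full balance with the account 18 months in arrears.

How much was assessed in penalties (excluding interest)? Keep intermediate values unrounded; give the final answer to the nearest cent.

C$1,330.00

Penalty, months 1–4: 4 × 0.75% × C$3,500.00 = C$105.00
Penalty, months 5–18: 14 × 2.5% × C$3,500.00 = C$1,225.00
Total penalty = C$105.00 + C$1,225.00 = C$1,330.00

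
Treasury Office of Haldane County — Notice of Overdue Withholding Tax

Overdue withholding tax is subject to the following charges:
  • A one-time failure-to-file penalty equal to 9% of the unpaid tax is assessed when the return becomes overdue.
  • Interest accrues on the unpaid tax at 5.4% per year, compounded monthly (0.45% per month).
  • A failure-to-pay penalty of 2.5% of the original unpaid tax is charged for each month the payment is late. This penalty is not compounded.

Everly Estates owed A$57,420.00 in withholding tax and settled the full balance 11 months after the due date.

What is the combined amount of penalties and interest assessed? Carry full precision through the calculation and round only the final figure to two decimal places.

A$23,865.41

Failure-to-file penalty: 9% × A$57,420.00 = A$5,167.80
Failure-to-pay penalty = 2.5% × A$57,420.00 × 11 mo = A$15,790.50
Interest: A$57,420.00 × ((1 + 0.0045)^11 − 1) = A$57,420.00 × 0.0506289… = A$2,907.1127…
Penalties + interest = A$20,958.3000 + A$2,907.1127… = A$23,865.41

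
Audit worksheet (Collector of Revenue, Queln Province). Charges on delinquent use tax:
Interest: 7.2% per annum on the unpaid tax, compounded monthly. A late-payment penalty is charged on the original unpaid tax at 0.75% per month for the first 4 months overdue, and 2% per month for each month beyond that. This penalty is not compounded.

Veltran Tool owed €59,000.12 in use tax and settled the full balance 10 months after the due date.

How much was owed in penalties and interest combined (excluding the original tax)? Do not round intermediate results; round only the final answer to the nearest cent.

€12,487.15

Penalty, months 1–4: 4 × 0.75% × €59,000.12 = €1,770.00…
Penalty, months 5–10: 6 × 2% × €59,000.12 = €7,080.01…
Interest (7.2%/yr ÷ 12 = 0.6%/month): €59,000.12 × ((1 + 0.006)^10 − 1) = €3,637.1329…
Penalties + interest = €8,850.0180 + €3,637.1329… = €12,487.15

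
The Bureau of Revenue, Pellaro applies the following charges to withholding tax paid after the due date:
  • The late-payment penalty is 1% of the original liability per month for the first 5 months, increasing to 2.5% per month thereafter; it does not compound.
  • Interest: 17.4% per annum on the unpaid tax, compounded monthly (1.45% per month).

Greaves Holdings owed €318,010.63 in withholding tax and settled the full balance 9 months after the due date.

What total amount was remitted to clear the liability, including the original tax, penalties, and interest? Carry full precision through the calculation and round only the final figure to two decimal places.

Penalty, months 1–5: 5 × 1% × €318,010.63 = €15,900.53…
Penalty, months 6–9: 4 × 2.5% × €318,010.63 = €31,801.06…
Interest: €318,010.63 × ((1 + 0.0145)^9 − 1) = €318,010.63 × 0.1383307… = €43,990.6445…
Total = €318,010.63 + €47,701.5945 + €43,990.6445… = €409,702.87

€409,702.87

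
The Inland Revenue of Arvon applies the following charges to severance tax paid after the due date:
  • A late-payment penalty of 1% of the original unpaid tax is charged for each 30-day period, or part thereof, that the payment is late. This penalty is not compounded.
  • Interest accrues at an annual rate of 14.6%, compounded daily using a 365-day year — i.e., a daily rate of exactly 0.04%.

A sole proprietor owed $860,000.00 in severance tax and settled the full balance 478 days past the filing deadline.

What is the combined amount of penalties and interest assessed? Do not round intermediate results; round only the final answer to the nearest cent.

$318,763.54

Penalty periods: ⌈478/30⌉ = 16; penalty = 16 × 1% × $860,000.00 = $137,600.00
Interest: $860,000.00 × ((1 + 0.0004)^478 − 1) = $860,000.00 × 0.21065528… = $181,163.5444…
Penalties + interest = $137,600.0000 + $181,163.5444… = $318,763.54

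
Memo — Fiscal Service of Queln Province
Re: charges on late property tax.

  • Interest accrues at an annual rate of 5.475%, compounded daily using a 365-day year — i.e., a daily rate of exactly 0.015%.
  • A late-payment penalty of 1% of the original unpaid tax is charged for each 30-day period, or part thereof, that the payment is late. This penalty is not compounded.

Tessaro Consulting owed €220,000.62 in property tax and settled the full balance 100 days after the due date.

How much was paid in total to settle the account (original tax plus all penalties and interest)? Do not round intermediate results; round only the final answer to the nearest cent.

Penalty periods: ⌈100/30⌉ = 4; penalty = 4 × 1% × €220,000.62 = €8,800.02…
Interest: €220,000.62 × ((1 + 0.00015)^100 − 1) = €220,000.62 × 0.01511192… = €3,324.6324…
Total = €220,000.62 + €8,800.0248 + €3,324.6324… = €232,125.28

€232,125.28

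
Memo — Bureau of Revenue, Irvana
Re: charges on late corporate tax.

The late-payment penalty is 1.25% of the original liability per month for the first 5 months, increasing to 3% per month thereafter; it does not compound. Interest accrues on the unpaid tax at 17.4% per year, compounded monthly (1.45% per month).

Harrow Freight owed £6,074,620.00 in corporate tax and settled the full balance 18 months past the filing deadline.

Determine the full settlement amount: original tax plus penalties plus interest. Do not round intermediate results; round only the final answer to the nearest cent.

Penalty, months 1–5: 5 × 1.25% × £6,074,620.00 = £379,663.75
Penalty, months 6–18: 13 × 3% × £6,074,620.00 = £2,369,101.80
Interest: £6,074,620.00 × ((1 + 0.0145)^18 − 1) = £6,074,620.00 × 0.2957969… = £1,796,853.5476…
Total = £6,074,620.00 + £2,748,765.5500 + £1,796,853.5476… = £10,620,239.10

£10,620,239.10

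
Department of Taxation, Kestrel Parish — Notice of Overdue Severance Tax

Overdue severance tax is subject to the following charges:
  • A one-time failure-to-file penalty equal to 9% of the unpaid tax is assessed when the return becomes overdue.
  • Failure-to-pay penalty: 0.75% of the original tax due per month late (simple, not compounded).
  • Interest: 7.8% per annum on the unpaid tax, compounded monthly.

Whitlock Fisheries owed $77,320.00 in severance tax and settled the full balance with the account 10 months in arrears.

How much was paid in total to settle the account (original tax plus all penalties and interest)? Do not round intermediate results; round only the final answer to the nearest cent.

Failure-to-file penalty: 9% × $77,320.00 = $6,958.80
Failure-to-pay penalty: 10 × 0.75% × $77,320.00 = $5,799.00
Interest (7.8%/yr ÷ 12 = 0.65%/month): $77,320.00 × ((1 + 0.0065)^10 − 1) = $5,175.3819…
Total = $77,320.00 + $12,757.8000 + $5,175.3819… = $95,253.18

$95,253.18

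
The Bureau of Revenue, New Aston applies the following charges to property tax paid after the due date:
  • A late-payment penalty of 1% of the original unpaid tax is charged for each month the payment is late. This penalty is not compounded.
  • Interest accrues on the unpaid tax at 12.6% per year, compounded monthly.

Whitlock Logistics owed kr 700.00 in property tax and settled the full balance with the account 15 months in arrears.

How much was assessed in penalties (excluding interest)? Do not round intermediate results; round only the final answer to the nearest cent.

Late-payment penalty: 15 × 1% × kr 700.00 = kr 105.00

kr 105.00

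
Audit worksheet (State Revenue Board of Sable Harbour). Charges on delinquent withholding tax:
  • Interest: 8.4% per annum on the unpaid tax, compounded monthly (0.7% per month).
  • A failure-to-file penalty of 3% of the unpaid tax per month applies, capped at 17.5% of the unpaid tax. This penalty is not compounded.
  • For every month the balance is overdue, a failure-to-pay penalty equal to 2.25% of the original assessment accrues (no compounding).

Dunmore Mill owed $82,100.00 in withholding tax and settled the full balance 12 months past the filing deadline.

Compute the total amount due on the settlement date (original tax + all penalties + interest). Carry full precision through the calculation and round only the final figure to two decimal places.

Failure-to-file: 12 × 3% × $82,100.00 = $29,556.00, capped at 17.5% × $82,100.00 = $14,367.50
Failure-to-pay penalty: 12 × 2.25% × $82,100.00 = $22,167.00
Interest: $82,100.00 × ((1 + 0.007)^12 − 1) = $82,100.00 × 0.0873107… = $7,168.2053…
Total = $82,100.00 + $36,534.5000 + $7,168.2053… = $125,802.71

$125,802.71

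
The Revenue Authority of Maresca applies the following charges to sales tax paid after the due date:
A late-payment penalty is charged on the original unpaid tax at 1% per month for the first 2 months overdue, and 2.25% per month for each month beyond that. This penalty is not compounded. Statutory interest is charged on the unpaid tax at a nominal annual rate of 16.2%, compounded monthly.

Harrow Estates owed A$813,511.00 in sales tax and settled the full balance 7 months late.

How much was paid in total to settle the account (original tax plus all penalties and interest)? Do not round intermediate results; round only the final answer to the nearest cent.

Penalty, months 1–2: 2 × 1% × A$813,511.00 = A$16,270.22
Penalty, months 3–7: 5 × 2.25% × A$813,511.00 = A$91,519.99…
Interest (16.2%/yr ÷ 12 = 1.35%/month): A$813,511.00 × ((1 + 0.0135)^7 − 1) = A$80,061.3069…
Total = A$813,511.00 + A$107,790.2075 + A$80,061.3069… = A$1,001,362.51

A$1,001,362.51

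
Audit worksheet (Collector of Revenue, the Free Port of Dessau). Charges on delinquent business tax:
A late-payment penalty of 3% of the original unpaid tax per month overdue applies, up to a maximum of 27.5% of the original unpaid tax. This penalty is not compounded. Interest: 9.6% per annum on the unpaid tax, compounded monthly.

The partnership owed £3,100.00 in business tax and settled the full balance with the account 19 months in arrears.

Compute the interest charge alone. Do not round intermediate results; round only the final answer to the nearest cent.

£506.71

Interest (9.6%/yr ÷ 12 = 0.8%/month): £3,100.00 × ((1 + 0.008)^19 − 1) = £506.7148…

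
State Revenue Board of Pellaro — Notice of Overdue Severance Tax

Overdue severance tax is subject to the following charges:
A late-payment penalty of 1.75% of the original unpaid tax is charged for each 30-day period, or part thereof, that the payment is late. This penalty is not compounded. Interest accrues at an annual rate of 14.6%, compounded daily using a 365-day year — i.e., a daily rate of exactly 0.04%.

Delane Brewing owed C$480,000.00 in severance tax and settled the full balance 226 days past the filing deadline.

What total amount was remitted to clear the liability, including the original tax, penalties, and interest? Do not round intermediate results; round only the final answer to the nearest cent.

C$592,604.28

Penalty periods: ⌈226/30⌉ = 8; penalty = 8 × 1.75% × C$480,000.00 = C$67,200.00
Interest: C$480,000.00 × ((1 + 0.0004)^226 − 1) = C$480,000.00 × 0.09459226… = C$45,404.2828…
Total = C$480,000.00 + C$67,200.0000 + C$45,404.2828… = C$592,604.28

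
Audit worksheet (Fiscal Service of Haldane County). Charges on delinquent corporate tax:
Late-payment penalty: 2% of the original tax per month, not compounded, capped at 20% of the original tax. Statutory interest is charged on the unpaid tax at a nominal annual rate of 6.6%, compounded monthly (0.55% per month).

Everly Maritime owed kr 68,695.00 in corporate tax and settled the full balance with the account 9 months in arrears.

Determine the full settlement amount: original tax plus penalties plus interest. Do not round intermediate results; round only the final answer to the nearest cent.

Penalty: 9 × 2% × kr 68,695.00 = kr 12,365.10 (below the 20% cap of kr 13,739.00)
Interest: kr 68,695.00 × ((1 + 0.0055)^9 − 1) = kr 68,695.00 × 0.0506031… = kr 3,476.1794…
Total = kr 68,695.00 + kr 12,365.1000 + kr 3,476.1794… = kr 84,536.28

kr 84,536.28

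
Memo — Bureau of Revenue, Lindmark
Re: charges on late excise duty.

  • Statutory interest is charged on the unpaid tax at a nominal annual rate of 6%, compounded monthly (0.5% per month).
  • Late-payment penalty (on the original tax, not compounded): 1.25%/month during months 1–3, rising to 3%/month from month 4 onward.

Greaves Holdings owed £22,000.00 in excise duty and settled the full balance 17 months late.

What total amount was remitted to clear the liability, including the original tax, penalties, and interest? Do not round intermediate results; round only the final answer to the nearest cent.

Penalty, months 1–3: 3 × 1.25% × £22,000.00 = £825.00
Penalty, months 4–17: 14 × 3% × £22,000.00 = £9,240.00
Interest: £22,000.00 × ((1 + 0.005)^17 − 1) = £22,000.00 × 0.0884865… = £1,946.7032…
Total = £22,000.00 + £10,065.0000 + £1,946.7032… = £34,011.70

£34,011.70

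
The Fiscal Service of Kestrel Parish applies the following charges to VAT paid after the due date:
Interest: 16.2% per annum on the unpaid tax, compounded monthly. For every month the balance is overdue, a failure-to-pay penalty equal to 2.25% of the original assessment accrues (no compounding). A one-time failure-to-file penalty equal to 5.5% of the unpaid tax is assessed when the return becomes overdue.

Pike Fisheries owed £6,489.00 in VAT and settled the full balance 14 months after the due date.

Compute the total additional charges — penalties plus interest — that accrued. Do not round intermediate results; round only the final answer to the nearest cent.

Failure-to-file penalty: 5.5% × £6,489.00 = £356.90…
Failure-to-pay penalty = 2.25% × £6,489.00 × 14 mo = £2,044.04…
Interest (16.2%/yr ÷ 12 = 1.35%/month): £6,489.00 × ((1 + 0.0135)^14 − 1) = £1,340.0725…
Penalties + interest = £2,400.9300 + £1,340.0725… = £3,741.00

£3,741.00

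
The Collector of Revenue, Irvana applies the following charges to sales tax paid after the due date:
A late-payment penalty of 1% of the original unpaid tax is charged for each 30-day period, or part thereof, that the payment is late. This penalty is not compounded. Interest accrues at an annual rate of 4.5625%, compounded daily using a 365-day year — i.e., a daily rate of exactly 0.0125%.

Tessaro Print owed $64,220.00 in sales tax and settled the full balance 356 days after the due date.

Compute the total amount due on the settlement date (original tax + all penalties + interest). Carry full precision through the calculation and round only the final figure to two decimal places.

Penalty periods: ⌈356/30⌉ = 12; penalty = 12 × 1% × $64,220.00 = $7,706.40
Interest: $64,220.00 × ((1 + 0.000125)^356 − 1) = $64,220.00 × 0.04550207… = $2,922.1429…
Total = $64,220.00 + $7,706.4000 + $2,922.1429… = $74,848.54

$74,848.54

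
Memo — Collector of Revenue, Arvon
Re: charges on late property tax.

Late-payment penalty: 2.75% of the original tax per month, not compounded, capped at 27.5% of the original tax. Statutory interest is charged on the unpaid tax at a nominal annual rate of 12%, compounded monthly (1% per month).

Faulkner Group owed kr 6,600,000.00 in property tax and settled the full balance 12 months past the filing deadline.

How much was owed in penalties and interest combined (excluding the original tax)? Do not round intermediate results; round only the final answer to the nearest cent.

kr 2,652,045.20

Penalty (uncapped): 12 × 2.75% × kr 6,600,000.00 = kr 2,178,000.00; cap = 27.5% × kr 6,600,000.00 = kr 1,815,000.00 → penalty = kr 1,815,000.00
Interest: kr 6,600,000.00 × ((1 + 0.01)^12 − 1) = kr 6,600,000.00 × 0.1268250… = kr 837,045.1989…
Penalties + interest = kr 1,815,000.0000 + kr 837,045.1989… = kr 2,652,045.20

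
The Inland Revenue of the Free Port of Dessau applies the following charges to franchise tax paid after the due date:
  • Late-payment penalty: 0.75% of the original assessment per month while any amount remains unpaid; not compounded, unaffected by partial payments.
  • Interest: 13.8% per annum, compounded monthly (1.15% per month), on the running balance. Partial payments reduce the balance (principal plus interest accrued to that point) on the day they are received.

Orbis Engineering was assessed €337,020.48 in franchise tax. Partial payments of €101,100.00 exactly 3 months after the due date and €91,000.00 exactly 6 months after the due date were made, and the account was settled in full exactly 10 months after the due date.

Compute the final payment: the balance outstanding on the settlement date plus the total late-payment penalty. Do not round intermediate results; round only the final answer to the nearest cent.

€198,339.29

Balance at month 3: €337,020.4800 × (1 + 0.0115)^3 = €348,781.9120…
After €101,100.00 payment: €348,781.9120… − €101,100.00 = €247,681.9120…
Balance at month 6: €247,681.9120… × (1 + 0.0115)^3 = €256,325.5825…
After €91,000.00 payment: €256,325.5825… − €91,000.00 = €165,325.5825…
Balance at month 10: €165,325.5825… × (1 + 0.0115)^4 = €173,062.7537…
Penalty: 10 × 0.75% × €337,020.48 = €25,276.54…
Final settlement = outstanding balance + penalty = €173,062.7537… + €25,276.54… = €198,339.29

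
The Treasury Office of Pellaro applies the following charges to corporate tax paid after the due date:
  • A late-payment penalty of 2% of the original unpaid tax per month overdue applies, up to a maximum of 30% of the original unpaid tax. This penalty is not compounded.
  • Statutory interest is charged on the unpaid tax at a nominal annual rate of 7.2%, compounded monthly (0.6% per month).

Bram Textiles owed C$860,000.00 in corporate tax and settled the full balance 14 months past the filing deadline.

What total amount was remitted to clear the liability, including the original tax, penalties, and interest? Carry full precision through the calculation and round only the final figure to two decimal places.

C$1,175,926.11

Penalty: 14 × 2% × C$860,000.00 = C$240,800.00 (below the 30% cap of C$258,000.00)
Interest: C$860,000.00 × ((1 + 0.006)^14 − 1) = C$860,000.00 × 0.0873559… = C$75,126.1058…
Total = C$860,000.00 + C$240,800.0000 + C$75,126.1058… = C$1,175,926.11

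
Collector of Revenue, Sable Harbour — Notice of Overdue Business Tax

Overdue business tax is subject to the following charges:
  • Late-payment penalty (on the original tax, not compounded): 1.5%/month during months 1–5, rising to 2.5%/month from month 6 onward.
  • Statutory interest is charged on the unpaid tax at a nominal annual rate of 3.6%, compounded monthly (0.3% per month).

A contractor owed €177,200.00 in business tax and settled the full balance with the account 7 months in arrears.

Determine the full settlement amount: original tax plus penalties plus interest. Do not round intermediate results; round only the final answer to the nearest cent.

€203,104.86

Penalty, months 1–5: 5 × 1.5% × €177,200.00 = €13,290.00
Penalty, months 6–7: 2 × 2.5% × €177,200.00 = €8,860.00
Interest: €177,200.00 × ((1 + 0.003)^7 − 1) = €177,200.00 × 0.0211899… = €3,754.8588…
Total = €177,200.00 + €22,150.0000 + €3,754.8588… = €203,104.86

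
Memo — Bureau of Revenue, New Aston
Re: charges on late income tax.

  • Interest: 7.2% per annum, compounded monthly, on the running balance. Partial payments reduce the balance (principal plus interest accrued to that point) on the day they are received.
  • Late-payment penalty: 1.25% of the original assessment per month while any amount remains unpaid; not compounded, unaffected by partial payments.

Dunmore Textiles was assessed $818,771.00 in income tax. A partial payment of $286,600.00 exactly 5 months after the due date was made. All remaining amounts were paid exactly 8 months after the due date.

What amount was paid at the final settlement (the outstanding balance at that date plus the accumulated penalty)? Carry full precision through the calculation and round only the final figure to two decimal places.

$648,994.59

Monthly rate = 7.2% ÷ 12 = 0.6%
Balance at month 5: $818,771.0000 × (1 + 0.006)^5 = $843,630.6614…
After $286,600.00 payment: $843,630.6614… − $286,600.00 = $557,030.6614…
Balance at month 8: $557,030.6614… × (1 + 0.006)^3 = $567,117.4930…
Penalty: 8 × 1.25% × $818,771.00 = $81,877.10
Final settlement = outstanding balance + penalty = $567,117.4930… + $81,877.10 = $648,994.59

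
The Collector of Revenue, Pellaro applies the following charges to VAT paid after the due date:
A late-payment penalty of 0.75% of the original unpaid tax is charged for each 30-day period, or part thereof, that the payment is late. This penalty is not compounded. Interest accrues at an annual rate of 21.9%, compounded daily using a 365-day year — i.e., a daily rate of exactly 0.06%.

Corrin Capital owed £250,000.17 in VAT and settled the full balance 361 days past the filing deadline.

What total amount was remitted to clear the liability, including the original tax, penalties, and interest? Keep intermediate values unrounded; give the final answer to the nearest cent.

Penalty periods: ⌈361/30⌉ = 13; penalty = 13 × 0.75% × £250,000.17 = £24,375.02…
Interest: £250,000.17 × ((1 + 0.0006)^361 − 1) = £250,000.17 × 0.24176660… = £60,441.6920…
Total = £250,000.17 + £24,375.0166… + £60,441.6920… = £334,816.88

£334,816.88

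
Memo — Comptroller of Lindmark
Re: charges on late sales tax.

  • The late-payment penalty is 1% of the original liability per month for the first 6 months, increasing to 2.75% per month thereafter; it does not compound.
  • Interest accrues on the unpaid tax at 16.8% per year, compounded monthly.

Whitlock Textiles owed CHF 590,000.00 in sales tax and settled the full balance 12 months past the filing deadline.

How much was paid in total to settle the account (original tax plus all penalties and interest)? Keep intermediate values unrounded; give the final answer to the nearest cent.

CHF 829,869.89

Penalty, months 1–6: 6 × 1% × CHF 590,000.00 = CHF 35,400.00
Penalty, months 7–12: 6 × 2.75% × CHF 590,000.00 = CHF 97,350.00
Interest (16.8%/yr ÷ 12 = 1.4%/month): CHF 590,000.00 × ((1 + 0.014)^12 − 1) = CHF 107,119.8861…
Total = CHF 590,000.00 + CHF 132,750.0000 + CHF 107,119.8861… = CHF 829,869.89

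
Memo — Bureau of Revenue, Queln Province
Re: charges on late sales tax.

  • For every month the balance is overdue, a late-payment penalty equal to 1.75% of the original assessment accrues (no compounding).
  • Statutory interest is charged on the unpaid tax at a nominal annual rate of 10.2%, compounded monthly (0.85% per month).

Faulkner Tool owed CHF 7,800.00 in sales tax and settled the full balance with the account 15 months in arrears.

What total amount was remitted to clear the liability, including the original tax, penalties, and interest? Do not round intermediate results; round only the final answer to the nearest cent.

CHF 10,903.41

Late-payment penalty: 15 × 1.75% × CHF 7,800.00 = CHF 2,047.50
Interest: CHF 7,800.00 × ((1 + 0.0085)^15 − 1) = CHF 7,800.00 × 0.1353729… = CHF 1,055.9089…
Total = CHF 7,800.00 + CHF 2,047.5000 + CHF 1,055.9089… = CHF 10,903.41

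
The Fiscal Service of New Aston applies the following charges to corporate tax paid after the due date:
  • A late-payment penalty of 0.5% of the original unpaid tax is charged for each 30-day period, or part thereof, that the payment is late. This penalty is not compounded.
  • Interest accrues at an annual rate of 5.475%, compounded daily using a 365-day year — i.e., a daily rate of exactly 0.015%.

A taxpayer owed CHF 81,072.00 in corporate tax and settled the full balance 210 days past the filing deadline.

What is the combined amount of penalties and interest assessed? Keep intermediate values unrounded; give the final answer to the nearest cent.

Penalty periods: ⌈210/30⌉ = 7; penalty = 7 × 0.5% × CHF 81,072.00 = CHF 2,837.52
Interest: CHF 81,072.00 × ((1 + 0.00015)^210 − 1) = CHF 81,072.00 × 0.03199894… = CHF 2,594.2179…
Penalties + interest = CHF 2,837.5200 + CHF 2,594.2179… = CHF 5,431.74

CHF 5,431.74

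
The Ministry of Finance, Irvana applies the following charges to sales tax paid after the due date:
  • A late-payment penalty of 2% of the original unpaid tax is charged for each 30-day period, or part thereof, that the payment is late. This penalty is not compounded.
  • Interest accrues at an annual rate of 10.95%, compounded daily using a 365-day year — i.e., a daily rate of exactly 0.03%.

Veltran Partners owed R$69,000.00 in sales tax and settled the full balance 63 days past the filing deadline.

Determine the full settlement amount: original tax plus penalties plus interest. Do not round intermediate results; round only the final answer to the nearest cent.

Penalty periods: ⌈63/30⌉ = 3; penalty = 3 × 2% × R$69,000.00 = R$4,140.00
Interest: R$69,000.00 × ((1 + 0.0003)^63 − 1) = R$69,000.00 × 0.01907685… = R$1,316.3024…
Total = R$69,000.00 + R$4,140.0000 + R$1,316.3024… = R$74,456.30

R$74,456.30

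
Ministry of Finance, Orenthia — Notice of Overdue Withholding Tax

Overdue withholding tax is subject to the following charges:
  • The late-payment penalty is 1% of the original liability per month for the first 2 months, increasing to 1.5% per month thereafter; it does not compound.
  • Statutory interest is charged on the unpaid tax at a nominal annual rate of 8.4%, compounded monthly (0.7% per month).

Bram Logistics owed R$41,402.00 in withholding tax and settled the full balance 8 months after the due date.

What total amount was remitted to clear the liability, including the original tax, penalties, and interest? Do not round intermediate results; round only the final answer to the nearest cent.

Penalty, months 1–2: 2 × 1% × R$41,402.00 = R$828.04
Penalty, months 3–8: 6 × 1.5% × R$41,402.00 = R$3,726.18
Interest: R$41,402.00 × ((1 + 0.007)^8 − 1) = R$41,402.00 × 0.0573914… = R$2,376.1178…
Total = R$41,402.00 + R$4,554.2200 + R$2,376.1178… = R$48,332.34

R$48,332.34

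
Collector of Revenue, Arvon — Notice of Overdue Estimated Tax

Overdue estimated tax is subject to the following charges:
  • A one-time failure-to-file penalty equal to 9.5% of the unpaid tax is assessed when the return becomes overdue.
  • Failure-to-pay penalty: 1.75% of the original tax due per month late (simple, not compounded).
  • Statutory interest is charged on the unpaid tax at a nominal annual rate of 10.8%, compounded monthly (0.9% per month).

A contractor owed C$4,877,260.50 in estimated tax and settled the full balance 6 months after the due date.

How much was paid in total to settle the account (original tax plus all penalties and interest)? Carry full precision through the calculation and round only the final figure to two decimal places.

C$6,122,082.13

Failure-to-file penalty: 9.5% × C$4,877,260.50 = C$463,339.75…
Failure-to-pay penalty = 1.75% × C$4,877,260.50 × 6 mo = C$512,112.35…
Interest: C$4,877,260.50 × ((1 + 0.009)^6 − 1) = C$4,877,260.50 × 0.0552297… = C$269,369.5307…
Total = C$4,877,260.50 + C$975,452.1000 + C$269,369.5307… = C$6,122,082.13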